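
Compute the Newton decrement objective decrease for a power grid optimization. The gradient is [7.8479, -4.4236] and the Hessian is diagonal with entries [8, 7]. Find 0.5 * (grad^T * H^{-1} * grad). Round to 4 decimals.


Step 1: H is diagonal, so H^(-1) * g = [0.981, -0.6319].
Step 2: g^T H^(-1) g = sum_i g_i^2 / H_ii
  = (7.8479)^2/8 + (-4.4236)^2/7
  = 7.6987 + 2.7955 = 10.4942
Step 3: Objective decrease = 0.5 * g^T H^(-1) g = 5.2471


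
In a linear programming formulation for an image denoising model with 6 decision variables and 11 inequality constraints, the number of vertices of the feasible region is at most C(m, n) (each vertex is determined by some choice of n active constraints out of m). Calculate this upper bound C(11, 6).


Each vertex corresponds to some choice of n active constraints out of m, so the number of vertices is at most C(m, n) = m! / (n!(m-n)!).
m = 11, n = 6
Numerator: 11 * 10 * 9 * 8 * 7 * 6
Denominator: 6! = 720
C(11, 6) = 462


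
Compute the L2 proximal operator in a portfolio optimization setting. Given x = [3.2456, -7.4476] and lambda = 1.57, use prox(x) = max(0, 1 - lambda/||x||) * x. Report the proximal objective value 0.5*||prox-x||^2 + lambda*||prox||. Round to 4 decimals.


Step 1: Compute ||x||.
||x|| = 8.1241
Step 2: Compute scaling factor.
scale = max(0, 1 - 1.57/8.1241) = 0.8067
Step 3: prox(x) = [2.6184, -6.0083]
||prox(x)|| = 6.5541
Step 4: Proximal objective.
0.5*||prox-x||^2 = 1.2325
lambda*||prox|| = 10.2899
Total = 11.5224


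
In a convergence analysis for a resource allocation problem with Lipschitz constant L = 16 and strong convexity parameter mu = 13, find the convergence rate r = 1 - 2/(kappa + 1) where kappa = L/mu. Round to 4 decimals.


Step 1: Compute the condition number.
kappa = L/mu = 16/13 = 1.2308
Step 2: Compute the convergence rate.
r = 1 - 2/(kappa + 1) = 1 - 2*mu/(L + mu) = (L - mu)/(L + mu) = 3/29 = 0.1034


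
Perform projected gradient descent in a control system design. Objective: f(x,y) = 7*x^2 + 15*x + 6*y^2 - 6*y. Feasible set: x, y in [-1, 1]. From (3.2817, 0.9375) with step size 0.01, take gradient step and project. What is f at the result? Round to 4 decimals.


Step 1: Compute gradient at (3.2817, 0.9375).
grad_x = 2*7*3.2817 + 15 = 60.9438
grad_y = 2*6*0.9375 - 6 = 5.25
Step 2: Gradient step.
x_raw = 3.2817 - 0.01*60.9438 = 2.6723
y_raw = 0.9375 - 0.01*5.25 = 0.885
Step 3: Project onto [-1, 1].
x_proj = clip(2.6723) = 1.0
y_proj = clip(0.885) = 0.885
Step 4: Evaluate f.
f(1.0, 0.885) = 21.3894


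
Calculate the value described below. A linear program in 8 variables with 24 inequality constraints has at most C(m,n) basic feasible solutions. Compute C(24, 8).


Each vertex corresponds to some choice of n active constraints out of m, so the number of vertices is at most C(m, n) = m! / (n!(m-n)!).
m = 24, n = 8
Numerator: 24 * 23 * 22 * 21 * 20 * 19 * 18 * 17
Denominator: 8! = 40320
C(24, 8) = 735471


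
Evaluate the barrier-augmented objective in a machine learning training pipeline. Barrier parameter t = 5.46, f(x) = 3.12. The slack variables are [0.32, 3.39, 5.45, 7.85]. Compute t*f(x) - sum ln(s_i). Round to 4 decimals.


Step 1: Compute log-barrier.
ln values: [-1.1394, 1.2208, 1.6956, 2.0605]
phi = -(-1.1394 + 1.2208 + 1.6956 + 2.0605) = -3.8375
Step 2: Compute augmented objective.
t*f(x) = 5.46*3.12 = 17.0352
Total = 17.0352 - 3.8375 = 13.1977


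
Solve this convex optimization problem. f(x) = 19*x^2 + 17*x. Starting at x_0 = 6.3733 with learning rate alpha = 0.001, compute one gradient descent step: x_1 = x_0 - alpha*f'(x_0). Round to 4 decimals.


We compute the gradient at x_0 and apply the update.
f'(x) = 38*x + 17
f'(6.3733) = 38*6.3733 + 17 = 259.1854
x_1 = 6.3733 - 0.001*259.1854 = 6.1141


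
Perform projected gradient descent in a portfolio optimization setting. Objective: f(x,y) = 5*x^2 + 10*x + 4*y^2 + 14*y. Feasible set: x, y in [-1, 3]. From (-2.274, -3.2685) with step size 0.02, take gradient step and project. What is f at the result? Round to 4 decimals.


Step 1: Compute gradient at (-2.274, -3.2685).
grad_x = 2*5*-2.274 + 10 = -12.74
grad_y = 2*4*-3.2685 + 14 = -12.148
Step 2: Gradient step.
x_raw = -2.274 - 0.02*-12.74 = -2.0192
y_raw = -3.2685 - 0.02*-12.148 = -3.0255
Step 3: Project onto [-1, 3].
x_proj = clip(-2.0192) = -1.0
y_proj = clip(-3.0255) = -1.0
Step 4: Evaluate f.
f(-1.0, -1.0) = -15.0


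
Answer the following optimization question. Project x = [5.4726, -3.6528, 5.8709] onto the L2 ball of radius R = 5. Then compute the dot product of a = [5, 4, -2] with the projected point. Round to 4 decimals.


Step 1: Compute ||x|| (intermediates to 6 decimals).
||x|| = sqrt(5.4726^2 + (-3.6528)^2 + 5.8709^2) = 8.81815
Step 2: Project.
Since ||x|| > R, scale = R/||x|| = 5/8.81815 = 0.567012, proj(x) = scale * x
proj(x) = [3.10303, -2.071181, 3.328871]
Step 3: Dot product.
a^T * proj(x) = 5*3.10303 + 4*(-2.071181) - 2*3.328871 = 0.5727


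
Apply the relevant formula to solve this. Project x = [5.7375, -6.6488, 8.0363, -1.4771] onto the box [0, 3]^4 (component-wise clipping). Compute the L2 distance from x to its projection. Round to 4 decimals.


Project each component onto [0, 3].
clip(5.7375) = 3.0, clip(-6.6488) = 0.0, clip(8.0363) = 3.0, clip(-1.4771) = 0.0
Projection = [3.0, 0.0, 3.0, 0.0]
Squared diffs: [7.4939, 44.2065, 25.3643, 2.1818]
Distance = sqrt(79.2465) = 8.9021


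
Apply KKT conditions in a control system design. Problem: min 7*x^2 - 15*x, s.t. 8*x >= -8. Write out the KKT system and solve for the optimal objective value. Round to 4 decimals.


Step 1: Try lambda = 0 (constraint inactive).
Stationarity: 2*7*x - 15 = 0
x* = 15/(2*7) = 15/14 = 1.0714 (rounded; the exact value 15/14 is used below)
Check constraint: 8*1.0714 = 8.5712 >= -8 -- satisfied.
Step 2: Compute optimal value.
f(x*) = 7*(15/14)^2 - 15*(15/14) = -8.0357


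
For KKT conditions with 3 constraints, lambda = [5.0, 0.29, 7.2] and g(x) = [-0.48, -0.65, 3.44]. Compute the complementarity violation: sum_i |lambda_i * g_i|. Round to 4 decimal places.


KKT complementary slackness check:
lambda_1 * g_1 = 5.0 * -0.48 = -2.4
lambda_2 * g_2 = 0.29 * -0.65 = -0.1885
lambda_3 * g_3 = 7.2 * 3.44 = 24.768
Total violation = 2.4 + 0.1885 + 24.768 = 27.3565


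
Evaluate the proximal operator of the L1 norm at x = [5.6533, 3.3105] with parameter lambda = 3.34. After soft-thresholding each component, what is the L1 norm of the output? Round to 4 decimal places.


Soft-thresholding with lambda = 3.34:
prox(5.6533) = sign(5.6533)*max(|5.6533| - 3.34, 0) = 2.3133
prox(3.3105) = sign(3.3105)*max(|3.3105| - 3.34, 0) = 0.0
prox(x) = [2.3133, 0.0]
||prox(x)||_1 = 2.3133 + 0.0 = 2.3133


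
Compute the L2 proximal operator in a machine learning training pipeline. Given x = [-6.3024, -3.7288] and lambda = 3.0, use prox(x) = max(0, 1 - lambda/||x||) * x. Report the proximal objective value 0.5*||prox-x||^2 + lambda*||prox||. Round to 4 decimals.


Step 1: Compute ||x||.
||x|| = 7.3229
Step 2: Compute scaling factor.
scale = max(0, 1 - 3.0/7.3229) = 0.5903
Step 3: prox(x) = [-3.7205, -2.2012]
||prox(x)|| = 4.3229
Step 4: Proximal objective.
0.5*||prox-x||^2 = 4.5
lambda*||prox|| = 12.9687
Total = 17.4686


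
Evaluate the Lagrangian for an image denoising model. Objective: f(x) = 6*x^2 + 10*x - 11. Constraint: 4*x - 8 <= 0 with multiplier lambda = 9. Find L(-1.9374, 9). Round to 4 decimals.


Step 1: Evaluate f(x).
f(-1.9374) = 6*(-1.9374)^2 + 10*(-1.9374) - 11 = -7.8529
Step 2: Evaluate g(x).
g(-1.9374) = 4*-1.9374 - 8 = -15.7496
Step 3: Compute Lagrangian.
L = -7.8529 + 9*-15.7496 = -149.5993


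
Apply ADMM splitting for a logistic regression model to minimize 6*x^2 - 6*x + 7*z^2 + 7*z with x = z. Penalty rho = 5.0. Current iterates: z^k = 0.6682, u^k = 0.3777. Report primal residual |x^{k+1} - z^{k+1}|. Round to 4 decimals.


ADMM iteration with rho = 5.0, z^k = 0.6682, u^k = 0.3777
Step 1: x-update.
Minimize 6*x^2 - 6*x + (5.0/2)*(x - 0.6682 + 0.3777)^2
FOC: (2*6 + 5.0)*x = 6 + 5.0*(0.6682 - 0.3777)
x^{k+1} = 0.4384
Step 2: z-update.
Minimize 7*z^2 + 7*z + (5.0/2)*(0.4384 - z + 0.3777)^2
FOC: (2*7 + 5.0)*z = -7 + 5.0*(0.4384 + 0.3777)
z^{k+1} = -0.1537
Step 3: u-update.
u^{k+1} = 0.3777 + 0.4384 + 0.1537 = 0.9697
Step 4: Primal residual = |0.4384 + 0.1537| = 0.592


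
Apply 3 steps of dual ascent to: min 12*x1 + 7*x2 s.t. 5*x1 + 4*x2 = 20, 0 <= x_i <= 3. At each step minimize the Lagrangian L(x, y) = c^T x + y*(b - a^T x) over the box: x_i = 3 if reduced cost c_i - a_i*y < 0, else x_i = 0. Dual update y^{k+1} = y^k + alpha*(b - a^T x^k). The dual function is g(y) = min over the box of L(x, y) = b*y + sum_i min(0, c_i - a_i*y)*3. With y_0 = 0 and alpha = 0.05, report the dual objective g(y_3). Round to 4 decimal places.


Dual ascent for LP: min 12*x1 + 7*x2, 5*x1 + 4*x2 = 20, 0 <= x_i <= 3
Step 1: y^k = 0.0, reduced costs: (12.0, 7.0)
  x^k = (0.0, 0.0), subgradient = b - a^T x = 20.0
  y^{k+1} = 0.0 + 0.05*20.0 = 1.0
Step 2: y^k = 1.0, reduced costs: (7.0, 3.0)
  x^k = (0.0, 0.0), subgradient = b - a^T x = 20.0
  y^{k+1} = 1.0 + 0.05*20.0 = 2.0
Step 3: y^k = 2.0, reduced costs: (2.0, -1.0)
  x^k = (0.0, 3.0), subgradient = b - a^T x = 8.0
  y^{k+1} = 2.0 + 0.05*8.0 = 2.4
Dual objective at y_3 = 2.4: reduced costs (0.0, -2.6), box minimizer x = (0.0, 3.0)
g(y_3) = b*y + (c1 - a1*y)*x1 + (c2 - a2*y)*x2 = 20*2.4 + 0.0*0.0 + (-2.6)*3.0 = 48.0 + 0.0 - 7.8 = 40.2


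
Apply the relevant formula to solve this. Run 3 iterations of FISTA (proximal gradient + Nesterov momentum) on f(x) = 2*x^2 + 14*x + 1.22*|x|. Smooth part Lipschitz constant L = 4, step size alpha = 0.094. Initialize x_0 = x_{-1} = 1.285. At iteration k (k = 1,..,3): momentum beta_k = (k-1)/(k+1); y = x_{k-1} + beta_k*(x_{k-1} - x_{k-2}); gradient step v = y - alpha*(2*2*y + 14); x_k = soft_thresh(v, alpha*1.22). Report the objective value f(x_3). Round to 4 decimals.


FISTA on f(x) = 2*x^2 + 14*x + 1.22*|x|
L = 4, alpha = 0.094
Iteration 1: beta = 0.0, y = 1.285 + 0.0*(1.285 - 1.285) = 1.285
  grad(y) = 19.14, v = y - alpha*grad = -0.5142
  prox(v) = soft_thresh(-0.5142, 0.1147) = -0.3995
Iteration 2: beta = 0.3333, y = -0.3995 + 0.3333*(-0.3995 - 1.285) = -0.961
  grad(y) = 10.1561, v = y - alpha*grad = -1.9156
  prox(v) = soft_thresh(-1.9156, 0.1147) = -1.801
Iteration 3: beta = 0.5, y = -1.801 + 0.5*(-1.801 + 0.3995) = -2.5017
  grad(y) = 3.9932, v = y - alpha*grad = -2.8771
  prox(v) = soft_thresh(-2.8771, 0.1147) = -2.7624
f(x_3) = 2*(-2.7624)^2 + 14*(-2.7624) + 1.22*|-2.7624| = -20.0417


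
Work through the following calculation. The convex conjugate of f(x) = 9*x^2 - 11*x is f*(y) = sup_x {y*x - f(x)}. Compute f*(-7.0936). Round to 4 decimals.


f*(y) = sup_x {y*x - a*x^2 - b*x} = sup_x {(y-b)*x - a*x^2}
FOC: (y - b) - 2a*x = 0 => x* = (y - b)/(2a)
x* = (-7.0936 + 11)/(2*9) = 0.217
f*(-7.0936) = (y-b)^2/(4a) = (-7.0936 + 11)^2/(4*9)
= 15.26/36 = 0.4239


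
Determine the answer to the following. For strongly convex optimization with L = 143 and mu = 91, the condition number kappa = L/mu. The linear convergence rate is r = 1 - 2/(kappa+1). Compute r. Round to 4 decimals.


Step 1: Compute the condition number.
kappa = L/mu = 143/91 = 1.5714
Step 2: Compute the convergence rate.
r = 1 - 2/(kappa + 1) = 1 - 2*mu/(L + mu) = (L - mu)/(L + mu) = 52/234 = 0.2222


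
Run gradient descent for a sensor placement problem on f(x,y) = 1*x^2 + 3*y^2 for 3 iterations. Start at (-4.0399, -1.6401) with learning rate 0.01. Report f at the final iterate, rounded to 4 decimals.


Gradient descent on f(x,y) = 1*x^2 + 3*y^2.
Starting point: (-4.0399, -1.6401), alpha = 0.01
Step 1: grad_x = 2*1*-4.0399 = -8.0798, grad_y = 2*3*-1.6401 = -9.8406
  x_1 = -4.0399 - 0.01*-8.0798 = -3.9591
  y_1 = -1.6401 - 0.01*-9.8406 = -1.5417
Step 2: grad_x = 2*1*-3.9591 = -7.9182, grad_y = 2*3*-1.5417 = -9.2502
  x_2 = -3.9591 - 0.01*-7.9182 = -3.8799
  y_2 = -1.5417 - 0.01*-9.2502 = -1.4492
Step 3: grad_x = 2*1*-3.8799 = -7.7598, grad_y = 2*3*-1.4492 = -8.6952
  x_3 = -3.8799 - 0.01*-7.7598 = -3.8023
  y_3 = -1.4492 - 0.01*-8.6952 = -1.3622
f(-3.8023, -1.3622) = 1*(-3.8023)^2 + 3*(-1.3622)^2 = 20.0247


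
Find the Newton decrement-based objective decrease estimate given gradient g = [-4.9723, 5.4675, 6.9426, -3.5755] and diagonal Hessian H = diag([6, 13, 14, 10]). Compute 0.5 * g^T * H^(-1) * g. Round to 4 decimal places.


Step 1: H is diagonal, so H^(-1) * g = [-0.8287, 0.4206, 0.4959, -0.3576].
Step 2: g^T H^(-1) g = sum_i g_i^2 / H_ii
  = (-4.9723)^2/6 + (5.4675)^2/13 + (6.9426)^2/14 + (-3.5755)^2/10
  = 4.1206 + 2.2995 + 3.4428 + 1.2784 = 11.1414
Step 3: Objective decrease = 0.5 * g^T H^(-1) g = 5.5707


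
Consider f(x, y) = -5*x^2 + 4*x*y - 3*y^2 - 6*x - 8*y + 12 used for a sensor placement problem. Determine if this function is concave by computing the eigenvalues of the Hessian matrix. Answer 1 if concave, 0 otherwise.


The Hessian of f(x,y) = -5*x^2 + 4*x*y - 3*y^2 - 6*x - 8*y + 12 is:
H = [[-10, 4], [4, -6]]
Trace = -10 - 6 = -16
Determinant = -10*-6 - (4)^2 = 44
Discriminant = (-16)^2 - 4*44 = 80.0
Eigenvalues: lambda_1 = -12.4721, lambda_2 = -3.5279
The function is concave.

1


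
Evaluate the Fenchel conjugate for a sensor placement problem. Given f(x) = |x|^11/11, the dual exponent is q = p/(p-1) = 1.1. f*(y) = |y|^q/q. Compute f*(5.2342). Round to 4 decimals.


The conjugate exponent q satisfies 1/p + 1/q = 1.
p = 11, so q = 11/(11 - 1) = 1.1
|y|^q = 5.2342^1.1 = 6.1764
f*(5.2342) = 6.1764 / 1.1 = 5.6149


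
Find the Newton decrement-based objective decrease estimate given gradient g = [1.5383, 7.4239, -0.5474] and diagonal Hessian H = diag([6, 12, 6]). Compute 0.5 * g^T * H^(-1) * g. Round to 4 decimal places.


Step 1: H is diagonal, so H^(-1) * g = [0.2564, 0.6187, -0.0912].
Step 2: g^T H^(-1) g = sum_i g_i^2 / H_ii
  = (1.5383)^2/6 + (7.4239)^2/12 + (-0.5474)^2/6
  = 0.3944 + 4.5929 + 0.0499 = 5.0372
Step 3: Objective decrease = 0.5 * g^T H^(-1) g = 2.5186


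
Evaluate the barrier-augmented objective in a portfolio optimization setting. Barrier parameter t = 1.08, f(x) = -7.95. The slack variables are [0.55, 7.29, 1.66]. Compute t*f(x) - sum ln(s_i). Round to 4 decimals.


Step 1: Compute log-barrier.
ln values: [-0.5978, 1.9865, 0.5068]
phi = -(-0.5978 + 1.9865 + 0.5068) = -1.8955
Step 2: Compute augmented objective.
t*f(x) = 1.08*-7.95 = -8.586
Total = -8.586 - 1.8955 = -10.4815


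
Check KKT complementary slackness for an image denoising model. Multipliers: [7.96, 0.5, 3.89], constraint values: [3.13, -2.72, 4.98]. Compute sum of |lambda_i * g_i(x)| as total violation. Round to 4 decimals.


KKT complementary slackness check:
lambda_1 * g_1 = 7.96 * 3.13 = 24.9148
lambda_2 * g_2 = 0.5 * -2.72 = -1.36
lambda_3 * g_3 = 3.89 * 4.98 = 19.3722
Total violation = 24.9148 + 1.36 + 19.3722 = 45.647


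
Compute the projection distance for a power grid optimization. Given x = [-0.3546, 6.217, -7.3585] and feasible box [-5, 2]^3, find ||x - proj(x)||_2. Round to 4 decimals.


Project each component onto [-5, 2].
clip(-0.3546) = -0.3546, clip(6.217) = 2.0, clip(-7.3585) = -5.0
Projection = [-0.3546, 2.0, -5.0]
Squared diffs: [0.0, 17.7831, 5.5625]
Distance = sqrt(23.3456) = 4.8317


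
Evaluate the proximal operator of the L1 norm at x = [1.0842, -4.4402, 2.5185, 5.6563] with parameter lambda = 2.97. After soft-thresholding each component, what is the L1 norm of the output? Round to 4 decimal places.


Soft-thresholding with lambda = 2.97:
prox(1.0842) = sign(1.0842)*max(|1.0842| - 2.97, 0) = 0.0
prox(-4.4402) = sign(-4.4402)*max(|-4.4402| - 2.97, 0) = -1.4702
prox(2.5185) = sign(2.5185)*max(|2.5185| - 2.97, 0) = 0.0
prox(5.6563) = sign(5.6563)*max(|5.6563| - 2.97, 0) = 2.6863
prox(x) = [0.0, -1.4702, 0.0, 2.6863]
||prox(x)||_1 = 0.0 + 1.4702 + 0.0 + 2.6863 = 4.1565


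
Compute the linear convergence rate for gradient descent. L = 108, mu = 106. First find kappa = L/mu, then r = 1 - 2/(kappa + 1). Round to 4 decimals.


Step 1: Compute the condition number.
kappa = L/mu = 108/106 = 1.0189
Step 2: Compute the convergence rate.
r = 1 - 2/(kappa + 1) = 1 - 2*mu/(L + mu) = (L - mu)/(L + mu) = 2/214 = 0.0093


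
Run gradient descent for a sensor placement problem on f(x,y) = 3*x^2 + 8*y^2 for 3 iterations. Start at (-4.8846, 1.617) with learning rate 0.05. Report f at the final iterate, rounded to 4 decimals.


Gradient descent on f(x,y) = 3*x^2 + 8*y^2.
Starting point: (-4.8846, 1.617), alpha = 0.05
Step 1: grad_x = 2*3*-4.8846 = -29.3076, grad_y = 2*8*1.617 = 25.872
  x_1 = -4.8846 - 0.05*-29.3076 = -3.4192
  y_1 = 1.617 - 0.05*25.872 = 0.3234
Step 2: grad_x = 2*3*-3.4192 = -20.5153, grad_y = 2*8*0.3234 = 5.1744
  x_2 = -3.4192 - 0.05*-20.5153 = -2.3935
  y_2 = 0.3234 - 0.05*5.1744 = 0.0647
Step 3: grad_x = 2*3*-2.3935 = -14.3607, grad_y = 2*8*0.0647 = 1.0349
  x_3 = -2.3935 - 0.05*-14.3607 = -1.6754
  y_3 = 0.0647 - 0.05*1.0349 = 0.0129
f(-1.6754, 0.0129) = 3*(-1.6754)^2 + 8*0.0129^2 = 8.4224


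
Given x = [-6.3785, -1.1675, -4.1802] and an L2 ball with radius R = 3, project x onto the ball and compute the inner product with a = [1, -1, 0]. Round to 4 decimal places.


Step 1: Compute ||x|| (intermediates to 6 decimals).
||x|| = sqrt((-6.3785)^2 + (-1.1675)^2 + (-4.1802)^2) = 7.715076
Step 2: Project.
Since ||x|| > R, scale = R/||x|| = 3/7.715076 = 0.388849, proj(x) = scale * x
proj(x) = [-2.480273, -0.453981, -1.625467]
Step 3: Dot product.
a^T * proj(x) = 1*(-2.480273) - 1*(-0.453981) + 0*(-1.625467) = -2.0263


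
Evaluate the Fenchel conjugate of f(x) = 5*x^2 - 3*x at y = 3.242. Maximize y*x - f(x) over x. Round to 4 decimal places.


f*(y) = sup_x {y*x - a*x^2 - b*x} = sup_x {(y-b)*x - a*x^2}
FOC: (y - b) - 2a*x = 0 => x* = (y - b)/(2a)
x* = (3.242 + 3)/(2*5) = 0.6242
f*(3.242) = (y-b)^2/(4a) = (3.242 + 3)^2/(4*5)
= 38.9626/20 = 1.9481


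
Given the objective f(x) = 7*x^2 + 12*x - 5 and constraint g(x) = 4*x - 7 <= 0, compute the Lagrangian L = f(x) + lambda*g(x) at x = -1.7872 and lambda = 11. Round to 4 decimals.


Step 1: Evaluate f(x).
f(-1.7872) = 7*(-1.7872)^2 + 12*(-1.7872) - 5 = -4.0878
Step 2: Evaluate g(x).
g(-1.7872) = 4*-1.7872 - 7 = -14.1488
Step 3: Compute Lagrangian.
L = -4.0878 + 11*-14.1488 = -159.7246


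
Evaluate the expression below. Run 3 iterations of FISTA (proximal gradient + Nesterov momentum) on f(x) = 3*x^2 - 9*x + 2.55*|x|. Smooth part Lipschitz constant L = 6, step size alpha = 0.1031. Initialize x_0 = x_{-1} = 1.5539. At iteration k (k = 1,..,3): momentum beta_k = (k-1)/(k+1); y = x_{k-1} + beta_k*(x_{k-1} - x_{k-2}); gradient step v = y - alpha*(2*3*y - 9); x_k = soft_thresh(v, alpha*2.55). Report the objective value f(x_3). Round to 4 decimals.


FISTA on f(x) = 3*x^2 - 9*x + 2.55*|x|
L = 6, alpha = 0.1031
Iteration 1: beta = 0.0, y = 1.5539 + 0.0*(1.5539 - 1.5539) = 1.5539
  grad(y) = 0.3234, v = y - alpha*grad = 1.5206
  prox(v) = soft_thresh(1.5206, 0.2629) = 1.2577
Iteration 2: beta = 0.3333, y = 1.2577 + 0.3333*(1.2577 - 1.5539) = 1.1589
  grad(y) = -2.0466, v = y - alpha*grad = 1.3699
  prox(v) = soft_thresh(1.3699, 0.2629) = 1.107
Iteration 3: beta = 0.5, y = 1.107 + 0.5*(1.107 - 1.2577) = 1.0317
  grad(y) = -2.81, v = y - alpha*grad = 1.3214
  prox(v) = soft_thresh(1.3214, 0.2629) = 1.0585
f(x_3) = 3*1.0585^2 - 9*1.0585 + 2.55*|1.0585| = -3.4661


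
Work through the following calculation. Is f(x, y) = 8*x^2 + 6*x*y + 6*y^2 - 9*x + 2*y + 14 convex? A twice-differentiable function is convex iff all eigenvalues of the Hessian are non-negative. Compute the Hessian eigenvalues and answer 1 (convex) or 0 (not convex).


The Hessian of f(x,y) = 8*x^2 + 6*x*y + 6*y^2 - 9*x + 2*y + 14 is:
H = [[16, 6], [6, 12]]
Trace = 16 + 12 = 28
Determinant = 16*12 - (6)^2 = 156
Discriminant = (28)^2 - 4*156 = 160.0
Eigenvalues: lambda_1 = 7.6754, lambda_2 = 20.3246
The function is convex.

1


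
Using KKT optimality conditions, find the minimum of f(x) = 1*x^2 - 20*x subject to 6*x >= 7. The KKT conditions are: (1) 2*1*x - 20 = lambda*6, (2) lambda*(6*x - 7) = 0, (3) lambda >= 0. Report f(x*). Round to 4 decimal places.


Step 1: Try lambda = 0 (constraint inactive).
Stationarity: 2*1*x - 20 = 0
x* = 20/(2*1) = 10.0
Check constraint: 6*10.0 = 60.0 >= 7 -- satisfied.
Step 2: Compute optimal value.
f(x*) = 1*10.0^2 - 20*10.0 = -100.0


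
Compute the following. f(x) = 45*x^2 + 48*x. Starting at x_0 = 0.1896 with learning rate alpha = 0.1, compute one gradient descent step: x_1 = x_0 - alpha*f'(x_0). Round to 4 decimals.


We compute the gradient at x_0 and apply the update.
f'(x) = 90*x + 48
f'(0.1896) = 90*0.1896 + 48 = 65.064
x_1 = 0.1896 - 0.1*65.064 = -6.3168


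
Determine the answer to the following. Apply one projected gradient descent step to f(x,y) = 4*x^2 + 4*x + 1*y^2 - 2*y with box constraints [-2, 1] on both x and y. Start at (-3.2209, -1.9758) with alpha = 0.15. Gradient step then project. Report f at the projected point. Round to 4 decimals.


Step 1: Compute gradient at (-3.2209, -1.9758).
grad_x = 2*4*-3.2209 + 4 = -21.7672
grad_y = 2*1*-1.9758 - 2 = -5.9516
Step 2: Gradient step.
x_raw = -3.2209 - 0.15*-21.7672 = 0.0442
y_raw = -1.9758 - 0.15*-5.9516 = -1.0831
Step 3: Project onto [-2, 1].
x_proj = clip(0.0442) = 0.0442
y_proj = clip(-1.0831) = -1.0831
Step 4: Evaluate f.
f(0.0442, -1.0831) = 3.5237


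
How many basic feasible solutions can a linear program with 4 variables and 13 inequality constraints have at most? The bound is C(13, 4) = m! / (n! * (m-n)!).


Each vertex corresponds to some choice of n active constraints out of m, so the number of vertices is at most C(m, n) = m! / (n!(m-n)!).
m = 13, n = 4
Numerator: 13 * 12 * 11 * 10
Denominator: 4! = 24
C(13, 4) = 715


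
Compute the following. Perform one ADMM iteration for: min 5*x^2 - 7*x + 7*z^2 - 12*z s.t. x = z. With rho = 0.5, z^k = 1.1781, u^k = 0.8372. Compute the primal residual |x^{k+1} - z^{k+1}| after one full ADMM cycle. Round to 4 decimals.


ADMM iteration with rho = 0.5, z^k = 1.1781, u^k = 0.8372
Step 1: x-update.
Minimize 5*x^2 - 7*x + (0.5/2)*(x - 1.1781 + 0.8372)^2
FOC: (2*5 + 0.5)*x = 7 + 0.5*(1.1781 - 0.8372)
x^{k+1} = 0.6829
Step 2: z-update.
Minimize 7*z^2 - 12*z + (0.5/2)*(0.6829 - z + 0.8372)^2
FOC: (2*7 + 0.5)*z = 12 + 0.5*(0.6829 + 0.8372)
z^{k+1} = 0.88
Step 3: u-update.
u^{k+1} = 0.8372 + 0.6829 - 0.88 = 0.6401
Step 4: Primal residual = |0.6829 - 0.88| = 0.1971


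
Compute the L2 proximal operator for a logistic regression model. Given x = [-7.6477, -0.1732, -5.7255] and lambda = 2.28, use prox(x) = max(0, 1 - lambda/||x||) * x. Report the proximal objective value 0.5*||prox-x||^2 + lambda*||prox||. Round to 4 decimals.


Step 1: Compute ||x||.
||x|| = 9.555
Step 2: Compute scaling factor.
scale = max(0, 1 - 2.28/9.555) = 0.7614
Step 3: prox(x) = [-5.8228, -0.1319, -4.3593]
||prox(x)|| = 7.275
Step 4: Proximal objective.
0.5*||prox-x||^2 = 2.5992
lambda*||prox|| = 16.587
Total = 19.1863


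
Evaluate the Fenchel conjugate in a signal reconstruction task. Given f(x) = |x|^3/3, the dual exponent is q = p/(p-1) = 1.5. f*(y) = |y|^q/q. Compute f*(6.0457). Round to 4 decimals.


The conjugate exponent q satisfies 1/p + 1/q = 1.
p = 3, so q = 3/(3 - 1) = 1.5
|y|^q = 6.0457^1.5 = 14.8652
f*(6.0457) = 14.8652 / 1.5 = 9.9101


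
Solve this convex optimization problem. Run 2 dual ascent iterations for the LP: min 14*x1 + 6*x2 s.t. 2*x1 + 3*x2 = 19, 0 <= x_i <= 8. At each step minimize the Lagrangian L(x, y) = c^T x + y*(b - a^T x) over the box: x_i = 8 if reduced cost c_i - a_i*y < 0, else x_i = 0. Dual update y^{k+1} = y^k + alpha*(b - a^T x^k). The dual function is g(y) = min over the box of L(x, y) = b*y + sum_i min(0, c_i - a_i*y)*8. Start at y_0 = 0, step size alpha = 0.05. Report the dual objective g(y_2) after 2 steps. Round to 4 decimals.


Dual ascent for LP: min 14*x1 + 6*x2, 2*x1 + 3*x2 = 19, 0 <= x_i <= 8
Step 1: y^k = 0.0, reduced costs: (14.0, 6.0)
  x^k = (0.0, 0.0), subgradient = b - a^T x = 19.0
  y^{k+1} = 0.0 + 0.05*19.0 = 0.95
Step 2: y^k = 0.95, reduced costs: (12.1, 3.15)
  x^k = (0.0, 0.0), subgradient = b - a^T x = 19.0
  y^{k+1} = 0.95 + 0.05*19.0 = 1.9
Dual objective at y_2 = 1.9: reduced costs (10.2, 0.3), box minimizer x = (0.0, 0.0)
g(y_2) = b*y + (c1 - a1*y)*x1 + (c2 - a2*y)*x2 = 19*1.9 + 10.2*0.0 + 0.3*0.0 = 36.1 + 0.0 + 0.0 = 36.1


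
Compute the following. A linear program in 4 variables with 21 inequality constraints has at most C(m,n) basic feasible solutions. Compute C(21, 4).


Each vertex corresponds to some choice of n active constraints out of m, so the number of vertices is at most C(m, n) = m! / (n!(m-n)!).
m = 21, n = 4
Numerator: 21 * 20 * 19 * 18
Denominator: 4! = 24
C(21, 4) = 5985


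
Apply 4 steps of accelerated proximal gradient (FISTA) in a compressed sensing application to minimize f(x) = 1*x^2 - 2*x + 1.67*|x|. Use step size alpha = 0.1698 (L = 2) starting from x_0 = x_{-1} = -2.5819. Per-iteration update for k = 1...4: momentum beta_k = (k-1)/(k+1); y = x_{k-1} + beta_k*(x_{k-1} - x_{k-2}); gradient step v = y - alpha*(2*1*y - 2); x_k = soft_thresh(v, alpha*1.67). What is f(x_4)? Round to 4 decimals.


FISTA on f(x) = 1*x^2 - 2*x + 1.67*|x|
L = 2, alpha = 0.1698
Iteration 1: beta = 0.0, y = -2.5819 + 0.0*(-2.5819 + 2.5819) = -2.5819
  grad(y) = -7.1638, v = y - alpha*grad = -1.3655
  prox(v) = soft_thresh(-1.3655, 0.2836) = -1.0819
Iteration 2: beta = 0.3333, y = -1.0819 + 0.3333*(-1.0819 + 2.5819) = -0.5819
  grad(y) = -3.1639, v = y - alpha*grad = -0.0447
  prox(v) = soft_thresh(-0.0447, 0.2836) = 0.0
Iteration 3: beta = 0.5, y = 0.0 + 0.5*(0.0 + 1.0819) = 0.541
  grad(y) = -0.9181, v = y - alpha*grad = 0.6969
  prox(v) = soft_thresh(0.6969, 0.2836) = 0.4133
Iteration 4: beta = 0.6, y = 0.4133 + 0.6*(0.4133 - 0.0) = 0.6613
  grad(y) = -0.6775, v = y - alpha*grad = 0.7763
  prox(v) = soft_thresh(0.7763, 0.2836) = 0.4927
f(x_4) = 1*0.4927^2 - 2*0.4927 + 1.67*|0.4927| = 0.0802


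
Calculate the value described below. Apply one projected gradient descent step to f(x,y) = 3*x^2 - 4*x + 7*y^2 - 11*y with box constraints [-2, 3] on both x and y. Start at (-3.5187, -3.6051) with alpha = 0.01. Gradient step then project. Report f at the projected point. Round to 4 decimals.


Step 1: Compute gradient at (-3.5187, -3.6051).
grad_x = 2*3*-3.5187 - 4 = -25.1122
grad_y = 2*7*-3.6051 - 11 = -61.4714
Step 2: Gradient step.
x_raw = -3.5187 - 0.01*-25.1122 = -3.2676
y_raw = -3.6051 - 0.01*-61.4714 = -2.9904
Step 3: Project onto [-2, 3].
x_proj = clip(-3.2676) = -2.0
y_proj = clip(-2.9904) = -2.0
Step 4: Evaluate f.
f(-2.0, -2.0) = 70.0


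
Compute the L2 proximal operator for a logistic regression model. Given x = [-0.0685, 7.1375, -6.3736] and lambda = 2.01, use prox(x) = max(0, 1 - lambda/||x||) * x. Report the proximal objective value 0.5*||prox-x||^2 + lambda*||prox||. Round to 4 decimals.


Step 1: Compute ||x||.
||x|| = 9.5693
Step 2: Compute scaling factor.
scale = max(0, 1 - 2.01/9.5693) = 0.79
Step 3: prox(x) = [-0.0541, 5.6383, -5.0348]
||prox(x)|| = 7.5593
Step 4: Proximal objective.
0.5*||prox-x||^2 = 2.0201
lambda*||prox|| = 15.1942
Total = 17.2142


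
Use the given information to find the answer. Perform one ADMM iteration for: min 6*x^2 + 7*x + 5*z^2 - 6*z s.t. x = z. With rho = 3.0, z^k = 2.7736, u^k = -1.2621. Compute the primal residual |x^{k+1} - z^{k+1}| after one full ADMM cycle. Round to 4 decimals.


ADMM iteration with rho = 3.0, z^k = 2.7736, u^k = -1.2621
Step 1: x-update.
Minimize 6*x^2 + 7*x + (3.0/2)*(x - 2.7736 - 1.2621)^2
FOC: (2*6 + 3.0)*x = -7 + 3.0*(2.7736 + 1.2621)
x^{k+1} = 0.3405
Step 2: z-update.
Minimize 5*z^2 - 6*z + (3.0/2)*(0.3405 - z - 1.2621)^2
FOC: (2*5 + 3.0)*z = 6 + 3.0*(0.3405 - 1.2621)
z^{k+1} = 0.2489
Step 3: u-update.
u^{k+1} = -1.2621 + 0.3405 - 0.2489 = -1.1705
Step 4: Primal residual = |0.3405 - 0.2489| = 0.0916


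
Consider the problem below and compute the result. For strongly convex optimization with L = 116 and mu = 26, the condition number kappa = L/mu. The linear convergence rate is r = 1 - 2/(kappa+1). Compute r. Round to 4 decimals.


Step 1: Compute the condition number.
kappa = L/mu = 116/26 = 4.4615
Step 2: Compute the convergence rate.
r = 1 - 2/(kappa + 1) = 1 - 2*mu/(L + mu) = (L - mu)/(L + mu) = 90/142 = 0.6338


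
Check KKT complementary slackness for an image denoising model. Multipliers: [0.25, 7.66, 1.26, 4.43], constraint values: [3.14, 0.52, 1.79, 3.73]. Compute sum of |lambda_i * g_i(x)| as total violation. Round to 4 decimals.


KKT complementary slackness check:
lambda_1 * g_1 = 0.25 * 3.14 = 0.785
lambda_2 * g_2 = 7.66 * 0.52 = 3.9832
lambda_3 * g_3 = 1.26 * 1.79 = 2.2554
lambda_4 * g_4 = 4.43 * 3.73 = 16.5239
Total violation = 0.785 + 3.9832 + 2.2554 + 16.5239 = 23.5475


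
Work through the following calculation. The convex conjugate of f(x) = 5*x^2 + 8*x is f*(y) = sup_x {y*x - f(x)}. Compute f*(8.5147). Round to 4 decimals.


f*(y) = sup_x {y*x - a*x^2 - b*x} = sup_x {(y-b)*x - a*x^2}
FOC: (y - b) - 2a*x = 0 => x* = (y - b)/(2a)
x* = (8.5147 - 8)/(2*5) = 0.0515
f*(8.5147) = (y-b)^2/(4a) = (8.5147 - 8)^2/(4*5)
= 0.2649/20 = 0.0132


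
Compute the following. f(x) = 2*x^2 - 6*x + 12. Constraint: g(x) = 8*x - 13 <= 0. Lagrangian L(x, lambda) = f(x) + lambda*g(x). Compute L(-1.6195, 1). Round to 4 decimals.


Step 1: Evaluate f(x).
f(-1.6195) = 2*(-1.6195)^2 - 6*(-1.6195) + 12 = 26.9626
Step 2: Evaluate g(x).
g(-1.6195) = 8*-1.6195 - 13 = -25.956
Step 3: Compute Lagrangian.
L = 26.9626 + 1*-25.956 = 1.0066


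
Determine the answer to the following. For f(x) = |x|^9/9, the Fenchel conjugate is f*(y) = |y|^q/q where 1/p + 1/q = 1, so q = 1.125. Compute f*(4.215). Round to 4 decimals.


The conjugate exponent q satisfies 1/p + 1/q = 1.
p = 9, so q = 9/(9 - 1) = 1.125
|y|^q = 4.215^1.125 = 5.0454
f*(4.215) = 5.0454 / 1.125 = 4.4848


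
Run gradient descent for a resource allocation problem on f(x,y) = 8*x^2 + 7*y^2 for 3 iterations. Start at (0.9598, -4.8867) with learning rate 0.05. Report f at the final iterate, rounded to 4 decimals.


Gradient descent on f(x,y) = 8*x^2 + 7*y^2.
Starting point: (0.9598, -4.8867), alpha = 0.05
Step 1: grad_x = 2*8*0.9598 = 15.3568, grad_y = 2*7*-4.8867 = -68.4138
  x_1 = 0.9598 - 0.05*15.3568 = 0.192
  y_1 = -4.8867 - 0.05*-68.4138 = -1.466
Step 2: grad_x = 2*8*0.192 = 3.0714, grad_y = 2*7*-1.466 = -20.5241
  x_2 = 0.192 - 0.05*3.0714 = 0.0384
  y_2 = -1.466 - 0.05*-20.5241 = -0.4398
Step 3: grad_x = 2*8*0.0384 = 0.6143, grad_y = 2*7*-0.4398 = -6.1572
  x_3 = 0.0384 - 0.05*0.6143 = 0.0077
  y_3 = -0.4398 - 0.05*-6.1572 = -0.1319
f(0.0077, -0.1319) = 8*0.0077^2 + 7*(-0.1319)^2 = 0.1223


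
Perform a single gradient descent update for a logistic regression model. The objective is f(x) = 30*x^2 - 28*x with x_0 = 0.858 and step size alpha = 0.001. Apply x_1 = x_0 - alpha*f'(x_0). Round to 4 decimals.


We compute the gradient at x_0 and apply the update.
f'(x) = 60*x - 28
f'(0.858) = 60*0.858 - 28 = 23.48
x_1 = 0.858 - 0.001*23.48 = 0.8345


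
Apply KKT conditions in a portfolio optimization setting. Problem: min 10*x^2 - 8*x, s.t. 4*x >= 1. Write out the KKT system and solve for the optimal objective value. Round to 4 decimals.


Step 1: Try lambda = 0 (constraint inactive).
Stationarity: 2*10*x - 8 = 0
x* = 8/(2*10) = 0.4
Check constraint: 4*0.4 = 1.6 >= 1 -- satisfied.
Step 2: Compute optimal value.
f(x*) = 10*0.4^2 - 8*0.4 = -1.6


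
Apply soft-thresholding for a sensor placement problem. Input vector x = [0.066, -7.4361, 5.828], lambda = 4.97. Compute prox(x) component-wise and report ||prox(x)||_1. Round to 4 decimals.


Soft-thresholding with lambda = 4.97:
prox(0.066) = sign(0.066)*max(|0.066| - 4.97, 0) = 0.0
prox(-7.4361) = sign(-7.4361)*max(|-7.4361| - 4.97, 0) = -2.4661
prox(5.828) = sign(5.828)*max(|5.828| - 4.97, 0) = 0.858
prox(x) = [0.0, -2.4661, 0.858]
||prox(x)||_1 = 0.0 + 2.4661 + 0.858 = 3.3241


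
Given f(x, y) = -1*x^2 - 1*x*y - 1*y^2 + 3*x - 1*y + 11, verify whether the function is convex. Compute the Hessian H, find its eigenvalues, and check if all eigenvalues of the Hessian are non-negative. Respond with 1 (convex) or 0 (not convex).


The Hessian of f(x,y) = -1*x^2 - 1*x*y - 1*y^2 + 3*x - 1*y + 11 is:
H = [[-2, -1], [-1, -2]]
Trace = -2 - 2 = -4
Determinant = -2*-2 - (-1)^2 = 3
Discriminant = (-4)^2 - 4*3 = 4.0
Eigenvalues: lambda_1 = -3.0, lambda_2 = -1.0
The function is not convex.

0


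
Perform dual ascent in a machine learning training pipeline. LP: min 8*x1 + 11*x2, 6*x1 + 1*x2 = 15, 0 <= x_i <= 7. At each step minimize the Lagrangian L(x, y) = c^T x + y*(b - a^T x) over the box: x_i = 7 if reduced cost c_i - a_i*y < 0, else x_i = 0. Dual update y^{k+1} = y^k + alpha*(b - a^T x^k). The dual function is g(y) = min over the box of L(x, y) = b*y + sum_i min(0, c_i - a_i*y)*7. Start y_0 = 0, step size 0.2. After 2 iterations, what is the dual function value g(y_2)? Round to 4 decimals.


Dual ascent for LP: min 8*x1 + 11*x2, 6*x1 + 1*x2 = 15, 0 <= x_i <= 7
Step 1: y^k = 0.0, reduced costs: (8.0, 11.0)
  x^k = (0.0, 0.0), subgradient = b - a^T x = 15.0
  y^{k+1} = 0.0 + 0.2*15.0 = 3.0
Step 2: y^k = 3.0, reduced costs: (-10.0, 8.0)
  x^k = (7.0, 0.0), subgradient = b - a^T x = -27.0
  y^{k+1} = 3.0 + 0.2*-27.0 = -2.4
Dual objective at y_2 = -2.4: reduced costs (22.4, 13.4), box minimizer x = (0.0, 0.0)
g(y_2) = b*y + (c1 - a1*y)*x1 + (c2 - a2*y)*x2 = 15*(-2.4) + 22.4*0.0 + 13.4*0.0 = -36.0 + 0.0 + 0.0 = -36.0


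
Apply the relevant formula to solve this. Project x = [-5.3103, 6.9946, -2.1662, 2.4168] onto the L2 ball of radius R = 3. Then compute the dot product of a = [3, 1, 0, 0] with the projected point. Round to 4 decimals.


Step 1: Compute ||x|| (intermediates to 6 decimals).
||x|| = sqrt((-5.3103)^2 + 6.9946^2 + (-2.1662)^2 + 2.4168^2) = 9.362535
Step 2: Project.
Since ||x|| > R, scale = R/||x|| = 3/9.362535 = 0.320426, proj(x) = scale * x
proj(x) = [-1.701558, 2.241252, -0.694107, 0.774406]
Step 3: Dot product.
a^T * proj(x) = 3*(-1.701558) + 1*2.241252 + 0*(-0.694107) + 0*0.774406 = -2.8634


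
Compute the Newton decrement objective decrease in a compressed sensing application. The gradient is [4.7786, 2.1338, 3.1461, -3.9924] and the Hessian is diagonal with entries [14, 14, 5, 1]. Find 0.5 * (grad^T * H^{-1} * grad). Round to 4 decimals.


Step 1: H is diagonal, so H^(-1) * g = [0.3413, 0.1524, 0.6292, -3.9924].
Step 2: g^T H^(-1) g = sum_i g_i^2 / H_ii
  = (4.7786)^2/14 + (2.1338)^2/14 + (3.1461)^2/5 + (-3.9924)^2/1
  = 1.6311 + 0.3252 + 1.9796 + 15.9393 = 19.8751
Step 3: Objective decrease = 0.5 * g^T H^(-1) g = 9.9376


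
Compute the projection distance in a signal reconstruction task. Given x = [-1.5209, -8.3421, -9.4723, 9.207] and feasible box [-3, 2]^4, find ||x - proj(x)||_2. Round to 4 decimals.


Project each component onto [-3, 2].
clip(-1.5209) = -1.5209, clip(-8.3421) = -3.0, clip(-9.4723) = -3.0, clip(9.207) = 2.0
Projection = [-1.5209, -3.0, -3.0, 2.0]
Squared diffs: [0.0, 28.538, 41.8907, 51.9408]
Distance = sqrt(122.3695) = 11.0621


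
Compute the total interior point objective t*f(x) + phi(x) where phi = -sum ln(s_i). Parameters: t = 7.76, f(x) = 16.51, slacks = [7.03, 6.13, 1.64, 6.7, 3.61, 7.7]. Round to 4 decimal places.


Step 1: Compute log-barrier.
ln values: [1.9502, 1.8132, 0.4947, 1.9021, 1.2837, 2.0412]
phi = -(1.9502 + 1.8132 + 0.4947 + 1.9021 + 1.2837 + 2.0412) = -9.4851
Step 2: Compute augmented objective.
t*f(x) = 7.76*16.51 = 128.1176
Total = 128.1176 - 9.4851 = 118.6325


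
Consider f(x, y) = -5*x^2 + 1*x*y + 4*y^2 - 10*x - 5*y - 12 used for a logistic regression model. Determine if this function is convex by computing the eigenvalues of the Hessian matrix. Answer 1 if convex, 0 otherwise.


The Hessian of f(x,y) = -5*x^2 + 1*x*y + 4*y^2 - 10*x - 5*y - 12 is:
H = [[-10, 1], [1, 8]]
Trace = -10 + 8 = -2
Determinant = -10*8 - (1)^2 = -81
Discriminant = (-2)^2 - 4*-81 = 328.0
Eigenvalues: lambda_1 = -10.0554, lambda_2 = 8.0554
The function is not convex.

0


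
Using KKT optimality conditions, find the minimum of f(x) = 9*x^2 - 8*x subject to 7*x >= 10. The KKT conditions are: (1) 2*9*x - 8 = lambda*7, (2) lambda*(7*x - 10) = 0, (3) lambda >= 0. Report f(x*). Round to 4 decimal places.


Step 1: Try lambda = 0 (constraint inactive).
x_unc = 8/(2*9) = 0.4444
Check: 7*0.4444 = 3.1108 < 10 -- violated!
Step 2: Constraint must be active: 7*x = 10
x* = 10/7 = 1.4286 (rounded; the exact value 10/7 is used below)
lambda = (2*9*(10/7) - 8)/7 = 2.5306
Step 3: Compute optimal value.
f(x*) = 9*(10/7)^2 - 8*(10/7) = 6.9388


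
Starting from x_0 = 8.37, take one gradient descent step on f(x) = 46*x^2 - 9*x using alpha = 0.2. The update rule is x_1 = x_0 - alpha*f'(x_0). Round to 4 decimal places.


We compute the gradient at x_0 and apply the update.
f'(x) = 92*x - 9
f'(8.37) = 92*8.37 - 9 = 761.04
x_1 = 8.37 - 0.2*761.04 = -143.838


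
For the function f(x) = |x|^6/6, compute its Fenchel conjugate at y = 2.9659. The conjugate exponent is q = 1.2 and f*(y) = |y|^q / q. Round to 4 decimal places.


The conjugate exponent q satisfies 1/p + 1/q = 1.
p = 6, so q = 6/(6 - 1) = 1.2
|y|^q = 2.9659^1.2 = 3.6863
f*(2.9659) = 3.6863 / 1.2 = 3.0719


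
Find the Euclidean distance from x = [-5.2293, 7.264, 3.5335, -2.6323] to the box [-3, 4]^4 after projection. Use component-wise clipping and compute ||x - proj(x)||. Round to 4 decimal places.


Project each component onto [-3, 4].
clip(-5.2293) = -3.0, clip(7.264) = 4.0, clip(3.5335) = 3.5335, clip(-2.6323) = -2.6323
Projection = [-3.0, 4.0, 3.5335, -2.6323]
Squared diffs: [4.9698, 10.6537, 0.0, 0.0]
Distance = sqrt(15.6235) = 3.9527


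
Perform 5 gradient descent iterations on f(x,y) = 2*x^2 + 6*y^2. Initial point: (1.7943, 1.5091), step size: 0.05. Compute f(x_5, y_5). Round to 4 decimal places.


Gradient descent on f(x,y) = 2*x^2 + 6*y^2.
Starting point: (1.7943, 1.5091), alpha = 0.05
Step 1: grad_x = 2*2*1.7943 = 7.1772, grad_y = 2*6*1.5091 = 18.1092
  x_1 = 1.7943 - 0.05*7.1772 = 1.4354
  y_1 = 1.5091 - 0.05*18.1092 = 0.6036
Step 2: grad_x = 2*2*1.4354 = 5.7418, grad_y = 2*6*0.6036 = 7.2437
  x_2 = 1.4354 - 0.05*5.7418 = 1.1484
  y_2 = 0.6036 - 0.05*7.2437 = 0.2415
Step 3: grad_x = 2*2*1.1484 = 4.5934, grad_y = 2*6*0.2415 = 2.8975
  x_3 = 1.1484 - 0.05*4.5934 = 0.9187
  y_3 = 0.2415 - 0.05*2.8975 = 0.0966
Step 4: grad_x = 2*2*0.9187 = 3.6747, grad_y = 2*6*0.0966 = 1.159
  x_4 = 0.9187 - 0.05*3.6747 = 0.7349
  y_4 = 0.0966 - 0.05*1.159 = 0.0386
Step 5: grad_x = 2*2*0.7349 = 2.9398, grad_y = 2*6*0.0386 = 0.4636
  x_5 = 0.7349 - 0.05*2.9398 = 0.588
  y_5 = 0.0386 - 0.05*0.4636 = 0.0155
f(0.588, 0.0155) = 2*0.588^2 + 6*0.0155^2 = 0.6928


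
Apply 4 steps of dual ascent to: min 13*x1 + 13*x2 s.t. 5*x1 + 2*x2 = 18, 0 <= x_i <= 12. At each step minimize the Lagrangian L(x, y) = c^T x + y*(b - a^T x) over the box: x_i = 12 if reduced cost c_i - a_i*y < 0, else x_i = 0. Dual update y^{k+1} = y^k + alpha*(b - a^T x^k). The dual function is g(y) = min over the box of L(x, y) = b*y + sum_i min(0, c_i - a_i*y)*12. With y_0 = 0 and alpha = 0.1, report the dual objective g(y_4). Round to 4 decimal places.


Dual ascent for LP: min 13*x1 + 13*x2, 5*x1 + 2*x2 = 18, 0 <= x_i <= 12
Step 1: y^k = 0.0, reduced costs: (13.0, 13.0)
  x^k = (0.0, 0.0), subgradient = b - a^T x = 18.0
  y^{k+1} = 0.0 + 0.1*18.0 = 1.8
Step 2: y^k = 1.8, reduced costs: (4.0, 9.4)
  x^k = (0.0, 0.0), subgradient = b - a^T x = 18.0
  y^{k+1} = 1.8 + 0.1*18.0 = 3.6
Step 3: y^k = 3.6, reduced costs: (-5.0, 5.8)
  x^k = (12.0, 0.0), subgradient = b - a^T x = -42.0
  y^{k+1} = 3.6 + 0.1*-42.0 = -0.6
Step 4: y^k = -0.6, reduced costs: (16.0, 14.2)
  x^k = (0.0, 0.0), subgradient = b - a^T x = 18.0
  y^{k+1} = -0.6 + 0.1*18.0 = 1.2
Dual objective at y_4 = 1.2: reduced costs (7.0, 10.6), box minimizer x = (0.0, 0.0)
g(y_4) = b*y + (c1 - a1*y)*x1 + (c2 - a2*y)*x2 = 18*1.2 + 7.0*0.0 + 10.6*0.0 = 21.6 + 0.0 + 0.0 = 21.6


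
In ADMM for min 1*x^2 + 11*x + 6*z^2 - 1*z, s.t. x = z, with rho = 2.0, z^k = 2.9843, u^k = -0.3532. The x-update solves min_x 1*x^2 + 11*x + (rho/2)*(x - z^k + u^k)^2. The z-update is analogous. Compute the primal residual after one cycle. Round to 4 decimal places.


ADMM iteration with rho = 2.0, z^k = 2.9843, u^k = -0.3532
Step 1: x-update.
Minimize 1*x^2 + 11*x + (2.0/2)*(x - 2.9843 - 0.3532)^2
FOC: (2*1 + 2.0)*x = -11 + 2.0*(2.9843 + 0.3532)
x^{k+1} = -1.0813
Step 2: z-update.
Minimize 6*z^2 - 1*z + (2.0/2)*(-1.0813 - z - 0.3532)^2
FOC: (2*6 + 2.0)*z = 1 + 2.0*(-1.0813 - 0.3532)
z^{k+1} = -0.1335
Step 3: u-update.
u^{k+1} = -0.3532 - 1.0813 + 0.1335 = -1.301
Step 4: Primal residual = |-1.0813 + 0.1335| = 0.9478
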